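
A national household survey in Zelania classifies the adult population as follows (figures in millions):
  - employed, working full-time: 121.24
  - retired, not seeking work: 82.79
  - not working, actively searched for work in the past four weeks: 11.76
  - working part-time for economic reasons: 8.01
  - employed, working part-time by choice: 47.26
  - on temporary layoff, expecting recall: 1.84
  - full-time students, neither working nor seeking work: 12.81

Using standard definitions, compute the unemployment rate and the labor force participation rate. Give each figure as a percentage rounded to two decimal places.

Unemployment rate ≈ 7.15%; labor force participation rate ≈ 66.54%.

Employed = 121.24 + 8.01 + 47.26 = 176.51 million (anyone who worked, including part-time for economic reasons, counts as employed).
Unemployed = 11.76 + 1.84 = 13.60 million (jobless and actively searching, or on temporary layoff).
Labor force = 176.51 + 13.60 = 190.11 million.
Not in labor force = 82.79 + 12.81 = 95.60 million (those not working and not actively searching are outside the labor force).
Civilian working-age population = 190.11 + 95.60 = 285.71 million.
Unemployment rate = 13.60 / 190.11 = 7.15%.
Labor force participation rate = 190.11 / 285.71 = 66.54%.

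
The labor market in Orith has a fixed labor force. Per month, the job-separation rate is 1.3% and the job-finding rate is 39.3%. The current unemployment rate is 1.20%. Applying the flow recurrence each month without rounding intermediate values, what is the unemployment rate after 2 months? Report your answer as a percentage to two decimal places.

With a fixed labor force, u_{t+1} = u_t + s·(1−u_t) − f·u_t = u_t·(1−s−f) + s.
Here 1−s−f = 0.594 and s = 0.013.
u_1 = 0.012000 × 0.594 + 0.013 = 0.020128.
u_2 = 0.020128 × 0.594 + 0.013 = 0.024956.

Unemployment rate after two months ≈ 2.50%.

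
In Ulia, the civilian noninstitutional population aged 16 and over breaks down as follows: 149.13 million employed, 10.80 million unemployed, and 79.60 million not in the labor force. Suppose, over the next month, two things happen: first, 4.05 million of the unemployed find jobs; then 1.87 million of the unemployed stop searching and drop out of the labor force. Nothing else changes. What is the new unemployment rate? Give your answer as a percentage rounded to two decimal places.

Initially, labor force = 149.13 + 10.80 = 159.93 million, so u = 10.80/159.93 = 6.75%.
After the first change, unemployed falls and employed rises by 4.05; labor force unchanged → E = 153.18, U = 6.75, labor force = 159.93 million.
After the second change, unemployed and labor force both fall by 1.87 → E = 153.18, U = 4.88, labor force = 158.06 million.
New unemployment rate = 4.88 / 158.06 = 3.09%.

New unemployment rate ≈ 3.09%.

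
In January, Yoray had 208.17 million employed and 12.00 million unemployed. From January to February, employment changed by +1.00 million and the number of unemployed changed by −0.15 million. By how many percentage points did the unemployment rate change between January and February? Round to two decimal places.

January: labor force = 208.17 + 12.00 = 220.17; u = 12.00/220.17 = 5.45%.
February: labor force = 209.17 + 11.85 = 221.02; u = 11.85/221.02 = 5.36%.
Change = 5.36% − 5.45% = −0.09 pp.

The unemployment rate changed by −0.09 percentage points.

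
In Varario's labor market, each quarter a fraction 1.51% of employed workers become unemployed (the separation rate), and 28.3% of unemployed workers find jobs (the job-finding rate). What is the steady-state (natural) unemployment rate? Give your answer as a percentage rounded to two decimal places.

Steady-state unemployment rate ≈ 5.07%.

At steady state the flows balance: s·E = f·U, so U/(E+U) = s/(s+f).
u* = 1.51 / (1.51 + 28.3) = 1.51 / 29.81 = 5.07%.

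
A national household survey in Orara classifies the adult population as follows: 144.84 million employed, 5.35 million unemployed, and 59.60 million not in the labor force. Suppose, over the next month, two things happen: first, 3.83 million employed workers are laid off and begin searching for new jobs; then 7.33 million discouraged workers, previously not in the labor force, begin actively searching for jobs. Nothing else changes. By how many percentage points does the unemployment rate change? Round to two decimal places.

Initially, labor force = 144.84 + 5.35 = 150.19 million, so u = 5.35/150.19 = 3.56%.
After the first change, employed falls and unemployed rises by 3.83; labor force unchanged → E = 141.01, U = 9.18, labor force = 150.19 million.
After the second change, unemployed and labor force both rise by 7.33 → E = 141.01, U = 16.51, labor force = 157.52 million.
New unemployment rate = 16.51 / 157.52 = 10.48%.
Change = 10.48% − 3.56% = +6.92 percentage points.

The unemployment rate changes by +6.92 percentage points.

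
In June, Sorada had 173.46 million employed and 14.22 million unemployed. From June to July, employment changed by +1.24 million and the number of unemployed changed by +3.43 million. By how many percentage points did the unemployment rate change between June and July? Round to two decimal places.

June: labor force = 173.46 + 14.22 = 187.68; u = 14.22/187.68 = 7.58%.
July: labor force = 174.70 + 17.65 = 192.35; u = 17.65/192.35 = 9.18%.
Change = 9.18% − 7.58% = +1.60 pp.

The unemployment rate changed by +1.60 percentage points.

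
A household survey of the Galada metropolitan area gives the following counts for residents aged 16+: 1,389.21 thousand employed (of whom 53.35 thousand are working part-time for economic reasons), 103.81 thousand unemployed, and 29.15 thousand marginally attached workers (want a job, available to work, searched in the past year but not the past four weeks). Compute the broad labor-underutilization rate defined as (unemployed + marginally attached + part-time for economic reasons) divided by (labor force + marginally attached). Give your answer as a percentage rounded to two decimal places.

Labor force = 1,389.21 + 103.81 = 1,493.02 thousand.
Numerator = 103.81 + 29.15 + 53.35 = 186.31 thousand.
Denominator = 1,493.02 + 29.15 = 1,522.17 thousand.
Broad rate = 186.31 / 1,522.17 = 12.24%.

Broad underutilization rate ≈ 12.24%.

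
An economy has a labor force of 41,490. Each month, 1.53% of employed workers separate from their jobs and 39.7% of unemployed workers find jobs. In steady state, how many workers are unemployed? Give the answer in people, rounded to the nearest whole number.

About 1,540 are unemployed in steady state.

Steady-state unemployment rate u* = s/(s+f) = 1.53/(1.53+39.7) = 0.037109.
Unemployed = u* × labor force = 0.037109 × 41,490 ≈ 1,540.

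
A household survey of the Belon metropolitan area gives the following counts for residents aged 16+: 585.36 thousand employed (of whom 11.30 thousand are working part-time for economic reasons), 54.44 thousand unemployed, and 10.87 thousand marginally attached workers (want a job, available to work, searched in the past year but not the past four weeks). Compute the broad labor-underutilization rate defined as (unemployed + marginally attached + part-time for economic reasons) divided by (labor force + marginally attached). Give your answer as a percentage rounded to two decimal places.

Labor force = 585.36 + 54.44 = 639.80 thousand.
Numerator = 54.44 + 10.87 + 11.30 = 76.61 thousand.
Denominator = 639.80 + 10.87 = 650.67 thousand.
Broad rate = 76.61 / 650.67 = 11.77%.

Broad underutilization rate ≈ 11.77%.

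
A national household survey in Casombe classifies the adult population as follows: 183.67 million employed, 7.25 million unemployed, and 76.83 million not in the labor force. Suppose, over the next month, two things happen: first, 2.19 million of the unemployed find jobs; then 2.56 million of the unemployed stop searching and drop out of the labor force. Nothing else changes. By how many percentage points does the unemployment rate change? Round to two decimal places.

Initially, labor force = 183.67 + 7.25 = 190.92 million, so u = 7.25/190.92 = 3.80%.
After the first change, unemployed falls and employed rises by 2.19; labor force unchanged → E = 185.86, U = 5.06, labor force = 190.92 million.
After the second change, unemployed and labor force both fall by 2.56 → E = 185.86, U = 2.50, labor force = 188.36 million.
New unemployment rate = 2.50 / 188.36 = 1.33%.
Change = 1.33% − 3.80% = −2.47 percentage points.

The unemployment rate changes by −2.47 percentage points.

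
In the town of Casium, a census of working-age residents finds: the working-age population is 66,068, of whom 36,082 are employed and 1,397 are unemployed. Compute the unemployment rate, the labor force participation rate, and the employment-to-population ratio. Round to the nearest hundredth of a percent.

Labor force = employed + unemployed = 36,082 + 1,397 = 37,479.
Unemployment rate = 1,397 / 37,479 = 3.73%.
Labor force participation rate = 37,479 / 66,068 = 56.73%.
Employment-population ratio = 36,082 / 66,068 = 54.61%.

Unemployment rate ≈ 3.73%; labor force participation rate ≈ 56.73%; employment-population ratio ≈ 54.61%.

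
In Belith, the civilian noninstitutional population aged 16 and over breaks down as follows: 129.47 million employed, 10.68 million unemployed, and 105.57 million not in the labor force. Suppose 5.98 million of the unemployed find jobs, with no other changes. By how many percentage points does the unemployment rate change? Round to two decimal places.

The unemployment rate changes by −4.27 percentage points.

Initially, labor force = 129.47 + 10.68 = 140.15 million, so u = 10.68/140.15 = 7.62%.
After the change, unemployed falls and employed rises by 5.98; labor force unchanged → E = 135.45, U = 4.70, labor force = 140.15 million.
New unemployment rate = 4.70 / 140.15 = 3.35%.
Change = 3.35% − 7.62% = −4.27 percentage points.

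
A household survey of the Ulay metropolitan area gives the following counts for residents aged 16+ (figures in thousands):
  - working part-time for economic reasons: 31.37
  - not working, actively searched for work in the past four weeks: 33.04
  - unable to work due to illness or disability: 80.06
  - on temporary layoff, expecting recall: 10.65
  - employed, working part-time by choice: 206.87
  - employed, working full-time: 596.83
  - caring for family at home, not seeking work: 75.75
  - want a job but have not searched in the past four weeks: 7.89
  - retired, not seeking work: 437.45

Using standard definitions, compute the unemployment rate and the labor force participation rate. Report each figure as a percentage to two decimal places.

Unemployment rate ≈ 4.97%; labor force participation rate ≈ 59.38%.

Employed = 31.37 + 206.87 + 596.83 = 835.07 thousand (anyone who worked, including part-time for economic reasons, counts as employed).
Unemployed = 33.04 + 10.65 = 43.69 thousand (jobless and actively searching, or on temporary layoff).
Labor force = 835.07 + 43.69 = 878.76 thousand.
Not in labor force = 80.06 + 75.75 + 7.89 + 437.45 = 601.15 thousand (those not working and not actively searching are outside the labor force — including those who want a job but have given up searching).
Civilian working-age population = 878.76 + 601.15 = 1,479.91 thousand.
Unemployment rate = 43.69 / 878.76 = 4.97%.
Labor force participation rate = 878.76 / 1,479.91 = 59.38%.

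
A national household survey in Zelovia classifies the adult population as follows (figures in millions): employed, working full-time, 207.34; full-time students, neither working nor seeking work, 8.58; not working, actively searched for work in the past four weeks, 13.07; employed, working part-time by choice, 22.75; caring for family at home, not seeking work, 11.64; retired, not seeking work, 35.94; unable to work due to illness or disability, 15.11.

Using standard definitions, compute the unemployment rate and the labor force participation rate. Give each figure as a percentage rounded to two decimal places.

Employed = 207.34 + 22.75 = 230.09 million.
Unemployed = 13.07 million.
Labor force = 230.09 + 13.07 = 243.16 million.
Not in labor force = 8.58 + 11.64 + 35.94 + 15.11 = 71.27 million (those not working and not actively searching are outside the labor force).
Civilian working-age population = 243.16 + 71.27 = 314.43 million.
Unemployment rate = 13.07 / 243.16 = 5.38%.
Labor force participation rate = 243.16 / 314.43 = 77.33%.

Unemployment rate ≈ 5.38%; labor force participation rate ≈ 77.33%.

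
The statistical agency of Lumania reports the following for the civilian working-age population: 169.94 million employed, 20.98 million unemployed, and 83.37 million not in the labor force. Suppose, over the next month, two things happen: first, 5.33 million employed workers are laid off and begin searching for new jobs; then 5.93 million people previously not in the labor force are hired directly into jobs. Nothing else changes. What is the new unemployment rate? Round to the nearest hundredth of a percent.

Initially, labor force = 169.94 + 20.98 = 190.92 million, so u = 20.98/190.92 = 10.99%.
After the first change, employed falls and unemployed rises by 5.33; labor force unchanged → E = 164.61, U = 26.31, labor force = 190.92 million.
After the second change, employed and labor force both rise by 5.93; unemployed unchanged → E = 170.54, U = 26.31, labor force = 196.85 million.
New unemployment rate = 26.31 / 196.85 = 13.37%.

New unemployment rate ≈ 13.37%.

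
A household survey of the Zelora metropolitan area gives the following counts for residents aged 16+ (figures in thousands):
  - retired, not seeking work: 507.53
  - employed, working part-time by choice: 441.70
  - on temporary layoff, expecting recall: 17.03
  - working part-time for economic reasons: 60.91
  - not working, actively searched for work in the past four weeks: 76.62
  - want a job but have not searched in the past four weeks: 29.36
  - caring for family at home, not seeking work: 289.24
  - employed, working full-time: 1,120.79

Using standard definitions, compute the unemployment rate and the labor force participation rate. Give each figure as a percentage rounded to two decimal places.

Unemployment rate ≈ 5.45%; labor force participation rate ≈ 67.52%.

Employed = 441.70 + 60.91 + 1,120.79 = 1,623.40 thousand (anyone who worked, including part-time for economic reasons, counts as employed).
Unemployed = 17.03 + 76.62 = 93.65 thousand (jobless and actively searching, or on temporary layoff).
Labor force = 1,623.40 + 93.65 = 1,717.05 thousand.
Not in labor force = 507.53 + 29.36 + 289.24 = 826.13 thousand (those not working and not actively searching are outside the labor force — including those who want a job but have given up searching).
Civilian working-age population = 1,717.05 + 826.13 = 2,543.18 thousand.
Unemployment rate = 93.65 / 1,717.05 = 5.45%.
Labor force participation rate = 1,717.05 / 2,543.18 = 67.52%.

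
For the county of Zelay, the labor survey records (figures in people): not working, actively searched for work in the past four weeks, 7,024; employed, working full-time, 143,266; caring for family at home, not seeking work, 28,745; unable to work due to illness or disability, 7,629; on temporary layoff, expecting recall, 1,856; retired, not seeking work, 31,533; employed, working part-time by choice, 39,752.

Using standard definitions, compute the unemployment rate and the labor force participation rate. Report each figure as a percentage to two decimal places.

Unemployment rate ≈ 4.63%; labor force participation rate ≈ 73.86%.

Employed = 143,266 + 39,752 = 183,018.
Unemployed = 7,024 + 1,856 = 8,880 (jobless and actively searching, or on temporary layoff).
Labor force = 183,018 + 8,880 = 191,898.
Not in labor force = 28,745 + 7,629 + 31,533 = 67,907 (those not working and not actively searching are outside the labor force).
Civilian working-age population = 191,898 + 67,907 = 259,805.
Unemployment rate = 8,880 / 191,898 = 4.63%.
Labor force participation rate = 191,898 / 259,805 = 73.86%.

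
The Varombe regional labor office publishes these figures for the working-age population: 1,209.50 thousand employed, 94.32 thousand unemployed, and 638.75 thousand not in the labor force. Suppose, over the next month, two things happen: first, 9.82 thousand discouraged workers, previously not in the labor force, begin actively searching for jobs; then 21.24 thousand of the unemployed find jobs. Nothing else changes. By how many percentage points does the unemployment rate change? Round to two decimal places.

Initially, labor force = 1,209.50 + 94.32 = 1,303.82 thousand, so u = 94.32/1,303.82 = 7.23%.
After the first change, unemployed and labor force both rise by 9.82 → E = 1,209.50, U = 104.14, labor force = 1,313.64 thousand.
After the second change, unemployed falls and employed rises by 21.24; labor force unchanged → E = 1,230.74, U = 82.90, labor force = 1,313.64 thousand.
New unemployment rate = 82.90 / 1,313.64 = 6.31%.
Change = 6.31% − 7.23% = −0.92 percentage points.

The unemployment rate changes by −0.92 percentage points.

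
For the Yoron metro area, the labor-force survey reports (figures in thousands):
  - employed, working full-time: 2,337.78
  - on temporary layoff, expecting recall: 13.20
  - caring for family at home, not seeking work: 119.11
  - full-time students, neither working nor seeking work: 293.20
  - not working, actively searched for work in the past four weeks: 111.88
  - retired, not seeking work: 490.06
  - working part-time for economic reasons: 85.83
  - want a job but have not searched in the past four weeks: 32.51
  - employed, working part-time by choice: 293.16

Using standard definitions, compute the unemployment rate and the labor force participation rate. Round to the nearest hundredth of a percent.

Employed = 2,337.78 + 85.83 + 293.16 = 2,716.77 thousand (anyone who worked, including part-time for economic reasons, counts as employed).
Unemployed = 13.20 + 111.88 = 125.08 thousand (jobless and actively searching, or on temporary layoff).
Labor force = 2,716.77 + 125.08 = 2,841.85 thousand.
Not in labor force = 119.11 + 293.20 + 490.06 + 32.51 = 934.88 thousand (those not working and not actively searching are outside the labor force — including those who want a job but have given up searching).
Civilian working-age population = 2,841.85 + 934.88 = 3,776.73 thousand.
Unemployment rate = 125.08 / 2,841.85 = 4.40%.
Labor force participation rate = 2,841.85 / 3,776.73 = 75.25%.

Unemployment rate ≈ 4.40%; labor force participation rate ≈ 75.25%.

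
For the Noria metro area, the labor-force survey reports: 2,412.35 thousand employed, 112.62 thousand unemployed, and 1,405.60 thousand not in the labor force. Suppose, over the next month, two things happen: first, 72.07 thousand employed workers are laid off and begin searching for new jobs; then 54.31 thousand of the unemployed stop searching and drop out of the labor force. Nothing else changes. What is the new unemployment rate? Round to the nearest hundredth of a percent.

New unemployment rate ≈ 5.28%.

Initially, labor force = 2,412.35 + 112.62 = 2,524.97 thousand, so u = 112.62/2,524.97 = 4.46%.
After the first change, employed falls and unemployed rises by 72.07; labor force unchanged → E = 2,340.28, U = 184.69, labor force = 2,524.97 thousand.
After the second change, unemployed and labor force both fall by 54.31 → E = 2,340.28, U = 130.38, labor force = 2,470.66 thousand.
New unemployment rate = 130.38 / 2,470.66 = 5.28%.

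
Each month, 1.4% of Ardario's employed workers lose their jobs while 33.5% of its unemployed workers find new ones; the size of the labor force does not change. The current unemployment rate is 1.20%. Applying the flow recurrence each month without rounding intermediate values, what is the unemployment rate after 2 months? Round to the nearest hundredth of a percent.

With a fixed labor force, u_{t+1} = u_t + s·(1−u_t) − f·u_t = u_t·(1−s−f) + s.
Here 1−s−f = 0.651 and s = 0.014.
u_1 = 0.012000 × 0.651 + 0.014 = 0.021812.
u_2 = 0.021812 × 0.651 + 0.014 = 0.028200.

Unemployment rate after two months ≈ 2.82%.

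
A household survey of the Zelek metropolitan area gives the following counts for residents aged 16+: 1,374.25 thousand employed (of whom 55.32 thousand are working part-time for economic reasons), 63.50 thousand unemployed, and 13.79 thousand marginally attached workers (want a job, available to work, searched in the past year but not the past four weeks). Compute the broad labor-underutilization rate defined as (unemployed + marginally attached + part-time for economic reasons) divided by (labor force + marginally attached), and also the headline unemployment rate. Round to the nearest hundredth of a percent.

Broad underutilization rate ≈ 9.14%; headline unemployment rate ≈ 4.42%.

Labor force = 1,374.25 + 63.50 = 1,437.75 thousand.
Numerator = 63.50 + 13.79 + 55.32 = 132.61 thousand.
Denominator = 1,437.75 + 13.79 = 1,451.54 thousand.
Broad rate = 132.61 / 1,451.54 = 9.14%.
Headline unemployment rate = 63.50 / 1,437.75 = 4.42%.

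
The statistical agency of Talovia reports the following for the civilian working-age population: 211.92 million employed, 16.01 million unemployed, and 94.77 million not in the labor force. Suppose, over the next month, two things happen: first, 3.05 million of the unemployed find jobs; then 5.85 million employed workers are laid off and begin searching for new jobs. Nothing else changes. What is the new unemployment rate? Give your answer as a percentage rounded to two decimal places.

New unemployment rate ≈ 8.25%.

Initially, labor force = 211.92 + 16.01 = 227.93 million, so u = 16.01/227.93 = 7.02%.
After the first change, unemployed falls and employed rises by 3.05; labor force unchanged → E = 214.97, U = 12.96, labor force = 227.93 million.
After the second change, employed falls and unemployed rises by 5.85; labor force unchanged → E = 209.12, U = 18.81, labor force = 227.93 million.
New unemployment rate = 18.81 / 227.93 = 8.25%.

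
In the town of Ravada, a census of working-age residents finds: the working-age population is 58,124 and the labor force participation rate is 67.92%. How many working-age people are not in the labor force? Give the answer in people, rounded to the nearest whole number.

About 18,646 are not in the labor force.

Share not in the labor force = 1 − 0.6792 = 0.3208.
Not in labor force = 0.3208 × 58,124 ≈ 18,646.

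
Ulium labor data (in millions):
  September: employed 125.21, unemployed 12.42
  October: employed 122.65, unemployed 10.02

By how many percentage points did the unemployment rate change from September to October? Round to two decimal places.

September: labor force = 125.21 + 12.42 = 137.63; u = 12.42/137.63 = 9.02%.
October: labor force = 122.65 + 10.02 = 132.67; u = 10.02/132.67 = 7.55%.
Change = 7.55% − 9.02% = −1.47 pp.

The unemployment rate changed by −1.47 percentage points.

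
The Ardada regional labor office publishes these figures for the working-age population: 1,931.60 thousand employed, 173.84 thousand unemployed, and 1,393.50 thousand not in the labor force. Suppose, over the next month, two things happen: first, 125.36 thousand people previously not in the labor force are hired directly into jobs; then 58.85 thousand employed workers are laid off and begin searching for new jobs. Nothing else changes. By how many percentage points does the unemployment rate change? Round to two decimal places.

Initially, labor force = 1,931.60 + 173.84 = 2,105.44 thousand, so u = 173.84/2,105.44 = 8.26%.
After the first change, employed and labor force both rise by 125.36; unemployed unchanged → E = 2,056.96, U = 173.84, labor force = 2,230.80 thousand.
After the second change, employed falls and unemployed rises by 58.85; labor force unchanged → E = 1,998.11, U = 232.69, labor force = 2,230.80 thousand.
New unemployment rate = 232.69 / 2,230.80 = 10.43%.
Change = 10.43% − 8.26% = +2.17 percentage points.

The unemployment rate changes by +2.17 percentage points.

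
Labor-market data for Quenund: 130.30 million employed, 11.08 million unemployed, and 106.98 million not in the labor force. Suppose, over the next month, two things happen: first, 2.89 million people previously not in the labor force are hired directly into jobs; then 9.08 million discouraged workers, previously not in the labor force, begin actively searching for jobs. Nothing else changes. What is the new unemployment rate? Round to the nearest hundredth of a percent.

Initially, labor force = 130.30 + 11.08 = 141.38 million, so u = 11.08/141.38 = 7.84%.
After the first change, employed and labor force both rise by 2.89; unemployed unchanged → E = 133.19, U = 11.08, labor force = 144.27 million.
After the second change, unemployed and labor force both rise by 9.08 → E = 133.19, U = 20.16, labor force = 153.35 million.
New unemployment rate = 20.16 / 153.35 = 13.15%.

New unemployment rate ≈ 13.15%.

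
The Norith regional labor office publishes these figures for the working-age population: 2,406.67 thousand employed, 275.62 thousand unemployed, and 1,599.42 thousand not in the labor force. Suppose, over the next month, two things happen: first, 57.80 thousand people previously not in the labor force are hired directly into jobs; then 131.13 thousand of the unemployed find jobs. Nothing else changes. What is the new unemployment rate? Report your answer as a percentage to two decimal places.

New unemployment rate ≈ 5.27%.

Initially, labor force = 2,406.67 + 275.62 = 2,682.29 thousand, so u = 275.62/2,682.29 = 10.28%.
After the first change, employed and labor force both rise by 57.80; unemployed unchanged → E = 2,464.47, U = 275.62, labor force = 2,740.09 thousand.
After the second change, unemployed falls and employed rises by 131.13; labor force unchanged → E = 2,595.60, U = 144.49, labor force = 2,740.09 thousand.
New unemployment rate = 144.49 / 2,740.09 = 5.27%.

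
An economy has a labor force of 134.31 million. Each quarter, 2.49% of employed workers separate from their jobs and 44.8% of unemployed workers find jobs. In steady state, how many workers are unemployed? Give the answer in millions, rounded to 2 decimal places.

Steady-state unemployment rate u* = s/(s+f) = 2.49/(2.49+44.8) = 0.052654.
Unemployed = u* × labor force = 0.052654 × 134.31 ≈ 7.07 million.

About 7.07 million are unemployed in steady state.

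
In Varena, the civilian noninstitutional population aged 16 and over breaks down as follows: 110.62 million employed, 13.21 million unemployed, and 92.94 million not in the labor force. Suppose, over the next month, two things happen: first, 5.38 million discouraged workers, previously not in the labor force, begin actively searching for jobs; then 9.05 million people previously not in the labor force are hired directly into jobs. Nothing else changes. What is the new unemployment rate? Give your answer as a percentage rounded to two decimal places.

New unemployment rate ≈ 13.45%.

Initially, labor force = 110.62 + 13.21 = 123.83 million, so u = 13.21/123.83 = 10.67%.
After the first change, unemployed and labor force both rise by 5.38 → E = 110.62, U = 18.59, labor force = 129.21 million.
After the second change, employed and labor force both rise by 9.05; unemployed unchanged → E = 119.67, U = 18.59, labor force = 138.26 million.
New unemployment rate = 18.59 / 138.26 = 13.45%.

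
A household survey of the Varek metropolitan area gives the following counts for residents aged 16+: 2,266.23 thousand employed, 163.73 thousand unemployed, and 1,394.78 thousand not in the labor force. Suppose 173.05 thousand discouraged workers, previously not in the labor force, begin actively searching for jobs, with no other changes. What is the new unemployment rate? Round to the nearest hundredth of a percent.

Initially, labor force = 2,266.23 + 163.73 = 2,429.96 thousand, so u = 163.73/2,429.96 = 6.74%.
After the change, unemployed and labor force both rise by 173.05 → E = 2,266.23, U = 336.78, labor force = 2,603.01 thousand.
New unemployment rate = 336.78 / 2,603.01 = 12.94%.

New unemployment rate ≈ 12.94%.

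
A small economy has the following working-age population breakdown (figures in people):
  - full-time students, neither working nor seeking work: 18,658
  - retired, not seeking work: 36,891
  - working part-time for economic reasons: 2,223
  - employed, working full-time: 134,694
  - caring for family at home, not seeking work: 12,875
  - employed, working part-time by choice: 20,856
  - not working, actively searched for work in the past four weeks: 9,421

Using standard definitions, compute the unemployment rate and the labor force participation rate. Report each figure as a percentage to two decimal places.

Employed = 2,223 + 134,694 + 20,856 = 157,773 (anyone who worked, including part-time for economic reasons, counts as employed).
Unemployed = 9,421.
Labor force = 157,773 + 9,421 = 167,194.
Not in labor force = 18,658 + 36,891 + 12,875 = 68,424 (those not working and not actively searching are outside the labor force).
Civilian working-age population = 167,194 + 68,424 = 235,618.
Unemployment rate = 9,421 / 167,194 = 5.63%.
Labor force participation rate = 167,194 / 235,618 = 70.96%.

Unemployment rate ≈ 5.63%; labor force participation rate ≈ 70.96%.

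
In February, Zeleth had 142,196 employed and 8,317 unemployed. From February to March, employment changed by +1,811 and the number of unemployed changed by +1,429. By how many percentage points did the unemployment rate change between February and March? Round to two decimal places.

February: labor force = 142,196 + 8,317 = 150,513; u = 8,317/150,513 = 5.53%.
March: labor force = 144,007 + 9,746 = 153,753; u = 9,746/153,753 = 6.34%.
Change = 6.34% − 5.53% = +0.81 pp.

The unemployment rate changed by +0.81 percentage points.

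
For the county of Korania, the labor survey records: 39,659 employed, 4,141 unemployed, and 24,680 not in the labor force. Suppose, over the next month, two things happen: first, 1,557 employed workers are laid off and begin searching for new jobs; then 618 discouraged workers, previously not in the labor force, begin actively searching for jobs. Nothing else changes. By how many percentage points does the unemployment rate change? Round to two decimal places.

The unemployment rate changes by +4.77 percentage points.

Initially, labor force = 39,659 + 4,141 = 43,800, so u = 4,141/43,800 = 9.45%.
After the first change, employed falls and unemployed rises by 1,557; labor force unchanged → E = 38,102, U = 5,698, labor force = 43,800.
After the second change, unemployed and labor force both rise by 618 → E = 38,102, U = 6,316, labor force = 44,418.
New unemployment rate = 6,316 / 44,418 = 14.22%.
Change = 14.22% − 9.45% = +4.77 percentage points.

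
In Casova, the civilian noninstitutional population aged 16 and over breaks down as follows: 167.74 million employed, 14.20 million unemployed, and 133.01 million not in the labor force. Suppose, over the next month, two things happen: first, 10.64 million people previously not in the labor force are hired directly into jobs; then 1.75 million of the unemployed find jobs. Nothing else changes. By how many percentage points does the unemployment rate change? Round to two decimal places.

The unemployment rate changes by −1.34 percentage points.

Initially, labor force = 167.74 + 14.20 = 181.94 million, so u = 14.20/181.94 = 7.80%.
After the first change, employed and labor force both rise by 10.64; unemployed unchanged → E = 178.38, U = 14.20, labor force = 192.58 million.
After the second change, unemployed falls and employed rises by 1.75; labor force unchanged → E = 180.13, U = 12.45, labor force = 192.58 million.
New unemployment rate = 12.45 / 192.58 = 6.46%.
Change = 6.46% − 7.80% = −1.34 percentage points.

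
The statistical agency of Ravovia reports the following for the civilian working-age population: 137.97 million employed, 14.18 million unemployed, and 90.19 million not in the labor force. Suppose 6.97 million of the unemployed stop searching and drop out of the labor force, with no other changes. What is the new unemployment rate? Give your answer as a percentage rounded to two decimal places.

New unemployment rate ≈ 4.97%.

Initially, labor force = 137.97 + 14.18 = 152.15 million, so u = 14.18/152.15 = 9.32%.
After the change, unemployed and labor force both fall by 6.97 → E = 137.97, U = 7.21, labor force = 145.18 million.
New unemployment rate = 7.21 / 145.18 = 4.97%.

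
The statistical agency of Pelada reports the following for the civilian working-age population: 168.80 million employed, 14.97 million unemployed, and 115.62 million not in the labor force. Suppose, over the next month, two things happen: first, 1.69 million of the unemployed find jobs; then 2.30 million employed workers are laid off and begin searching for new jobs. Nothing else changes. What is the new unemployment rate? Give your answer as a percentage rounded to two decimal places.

Initially, labor force = 168.80 + 14.97 = 183.77 million, so u = 14.97/183.77 = 8.15%.
After the first change, unemployed falls and employed rises by 1.69; labor force unchanged → E = 170.49, U = 13.28, labor force = 183.77 million.
After the second change, employed falls and unemployed rises by 2.30; labor force unchanged → E = 168.19, U = 15.58, labor force = 183.77 million.
New unemployment rate = 15.58 / 183.77 = 8.48%.

New unemployment rate ≈ 8.48%.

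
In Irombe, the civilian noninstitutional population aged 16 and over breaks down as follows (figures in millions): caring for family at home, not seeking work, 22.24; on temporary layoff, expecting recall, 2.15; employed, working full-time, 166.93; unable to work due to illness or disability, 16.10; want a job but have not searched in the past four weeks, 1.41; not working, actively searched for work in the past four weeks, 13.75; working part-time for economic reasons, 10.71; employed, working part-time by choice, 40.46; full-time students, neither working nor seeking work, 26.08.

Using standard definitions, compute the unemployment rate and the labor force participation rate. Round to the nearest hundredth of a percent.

Employed = 166.93 + 10.71 + 40.46 = 218.10 million (anyone who worked, including part-time for economic reasons, counts as employed).
Unemployed = 2.15 + 13.75 = 15.90 million (jobless and actively searching, or on temporary layoff).
Labor force = 218.10 + 15.90 = 234.00 million.
Not in labor force = 22.24 + 16.10 + 1.41 + 26.08 = 65.83 million (those not working and not actively searching are outside the labor force — including those who want a job but have given up searching).
Civilian working-age population = 234.00 + 65.83 = 299.83 million.
Unemployment rate = 15.90 / 234.00 = 6.79%.
Labor force participation rate = 234.00 / 299.83 = 78.04%.

Unemployment rate ≈ 6.79%; labor force participation rate ≈ 78.04%.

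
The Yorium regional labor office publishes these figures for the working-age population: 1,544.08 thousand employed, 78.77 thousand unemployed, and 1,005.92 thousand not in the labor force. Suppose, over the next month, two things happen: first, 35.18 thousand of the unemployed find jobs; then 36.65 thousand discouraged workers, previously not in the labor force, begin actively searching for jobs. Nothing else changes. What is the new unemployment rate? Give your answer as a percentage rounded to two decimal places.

New unemployment rate ≈ 4.84%.

Initially, labor force = 1,544.08 + 78.77 = 1,622.85 thousand, so u = 78.77/1,622.85 = 4.85%.
After the first change, unemployed falls and employed rises by 35.18; labor force unchanged → E = 1,579.26, U = 43.59, labor force = 1,622.85 thousand.
After the second change, unemployed and labor force both rise by 36.65 → E = 1,579.26, U = 80.24, labor force = 1,659.50 thousand.
New unemployment rate = 80.24 / 1,659.50 = 4.84%.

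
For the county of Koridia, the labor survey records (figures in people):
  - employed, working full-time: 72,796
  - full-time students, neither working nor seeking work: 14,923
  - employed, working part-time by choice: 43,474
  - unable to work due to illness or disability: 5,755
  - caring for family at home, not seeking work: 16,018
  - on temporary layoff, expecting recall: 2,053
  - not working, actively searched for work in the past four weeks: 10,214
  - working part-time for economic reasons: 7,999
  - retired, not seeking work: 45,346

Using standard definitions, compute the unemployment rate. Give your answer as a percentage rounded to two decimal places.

Unemployment rate ≈ 8.98%.

Employed = 72,796 + 43,474 + 7,999 = 124,269 (anyone who worked, including part-time for economic reasons, counts as employed).
Unemployed = 2,053 + 10,214 = 12,267 (jobless and actively searching, or on temporary layoff).
Labor force = 124,269 + 12,267 = 136,536.
Unemployment rate = 12,267 / 136,536 = 8.98%.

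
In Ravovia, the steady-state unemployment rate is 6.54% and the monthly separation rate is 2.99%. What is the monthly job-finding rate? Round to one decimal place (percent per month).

From u* = s/(s+f): f = s·(1−u)/u.
f = 2.99 × (1 − 0.0654) / 0.0654 = 2.7945 / 0.0654 ≈ 42.7% per month.

Job-finding rate ≈ 42.7% per month.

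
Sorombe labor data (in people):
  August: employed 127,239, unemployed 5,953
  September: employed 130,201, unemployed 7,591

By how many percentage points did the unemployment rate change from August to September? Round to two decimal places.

August: labor force = 127,239 + 5,953 = 133,192; u = 5,953/133,192 = 4.47%.
September: labor force = 130,201 + 7,591 = 137,792; u = 7,591/137,792 = 5.51%.
Change = 5.51% − 4.47% = +1.04 pp.

The unemployment rate changed by +1.04 percentage points.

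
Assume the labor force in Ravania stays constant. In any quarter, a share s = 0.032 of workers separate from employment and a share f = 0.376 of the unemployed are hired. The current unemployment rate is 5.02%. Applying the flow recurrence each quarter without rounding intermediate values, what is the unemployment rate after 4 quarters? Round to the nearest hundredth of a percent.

Unemployment rate after four quarters ≈ 7.50%.

With a fixed labor force, u_{t+1} = u_t + s·(1−u_t) − f·u_t = u_t·(1−s−f) + s.
Here 1−s−f = 0.592 and s = 0.032.
u_1 = 0.050200 × 0.592 + 0.032 = 0.061718.
u_2 = 0.061718 × 0.592 + 0.032 = 0.068537.
u_3 = 0.068537 × 0.592 + 0.032 = 0.072574.
u_4 = 0.072574 × 0.592 + 0.032 = 0.074964.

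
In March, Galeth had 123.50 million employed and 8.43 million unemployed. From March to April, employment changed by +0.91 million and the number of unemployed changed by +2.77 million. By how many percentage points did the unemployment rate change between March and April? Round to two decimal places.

March: labor force = 123.50 + 8.43 = 131.93; u = 8.43/131.93 = 6.39%.
April: labor force = 124.41 + 11.20 = 135.61; u = 11.20/135.61 = 8.26%.
Change = 8.26% − 6.39% = +1.87 pp.

The unemployment rate changed by +1.87 percentage points.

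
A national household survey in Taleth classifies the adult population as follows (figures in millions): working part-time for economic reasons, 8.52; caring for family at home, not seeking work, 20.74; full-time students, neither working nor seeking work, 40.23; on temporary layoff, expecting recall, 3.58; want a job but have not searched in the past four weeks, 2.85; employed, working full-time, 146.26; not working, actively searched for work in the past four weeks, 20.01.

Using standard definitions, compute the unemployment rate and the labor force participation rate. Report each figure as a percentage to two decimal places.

Unemployment rate ≈ 13.23%; labor force participation rate ≈ 73.65%.

Employed = 8.52 + 146.26 = 154.78 million (anyone who worked, including part-time for economic reasons, counts as employed).
Unemployed = 3.58 + 20.01 = 23.59 million (jobless and actively searching, or on temporary layoff).
Labor force = 154.78 + 23.59 = 178.37 million.
Not in labor force = 20.74 + 40.23 + 2.85 = 63.82 million (those not working and not actively searching are outside the labor force — including those who want a job but have given up searching).
Civilian working-age population = 178.37 + 63.82 = 242.19 million.
Unemployment rate = 23.59 / 178.37 = 13.23%.
Labor force participation rate = 178.37 / 242.19 = 73.65%.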